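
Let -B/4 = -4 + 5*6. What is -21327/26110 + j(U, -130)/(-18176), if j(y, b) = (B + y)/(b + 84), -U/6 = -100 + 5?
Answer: -4454813033/5457616640 ≈ -0.81626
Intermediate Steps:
U = 570 (U = -6*(-100 + 5) = -6*(-95) = 570)
B = -104 (B = -4*(-4 + 5*6) = -4*(-4 + 30) = -4*26 = -104)
j(y, b) = (-104 + y)/(84 + b) (j(y, b) = (-104 + y)/(b + 84) = (-104 + y)/(84 + b))
-21327/26110 + j(U, -130)/(-18176) = -21327/26110 + ((-104 + 570)/(84 - 130))/(-18176) = -21327*1/26110 + (466/(-46))*(-1/18176) = -21327/26110 - 1/46*466*(-1/18176) = -21327/26110 - 233/23*(-1/18176) = -21327/26110 + 233/418048 = -4454813033/5457616640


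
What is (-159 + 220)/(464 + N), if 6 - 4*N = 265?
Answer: 244/1597 ≈ 0.15279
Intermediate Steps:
N = -259/4 (N = 3/2 - ¼*265 = 3/2 - 265/4 = -259/4 ≈ -64.750)
(-159 + 220)/(464 + N) = (-159 + 220)/(464 - 259/4) = 61/(1597/4) = 61*(4/1597) = 244/1597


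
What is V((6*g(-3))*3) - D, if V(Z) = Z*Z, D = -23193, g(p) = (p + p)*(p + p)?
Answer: 443097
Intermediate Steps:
g(p) = 4*p² (g(p) = (2*p)*(2*p) = 4*p²)
V(Z) = Z²
V((6*g(-3))*3) - D = ((6*(4*(-3)²))*3)² - 1*(-23193) = ((6*(4*9))*3)² + 23193 = ((6*36)*3)² + 23193 = (216*3)² + 23193 = 648² + 23193 = 419904 + 23193 = 443097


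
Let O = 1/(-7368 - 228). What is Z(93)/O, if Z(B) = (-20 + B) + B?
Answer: -1260936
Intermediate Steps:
O = -1/7596 (O = 1/(-7596) = -1/7596 ≈ -0.00013165)
Z(B) = -20 + 2*B
Z(93)/O = (-20 + 2*93)/(-1/7596) = (-20 + 186)*(-7596) = 166*(-7596) = -1260936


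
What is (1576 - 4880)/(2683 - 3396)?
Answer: 3304/713 ≈ 4.6339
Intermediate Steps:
(1576 - 4880)/(2683 - 3396) = -3304/(-713) = -3304*(-1/713) = 3304/713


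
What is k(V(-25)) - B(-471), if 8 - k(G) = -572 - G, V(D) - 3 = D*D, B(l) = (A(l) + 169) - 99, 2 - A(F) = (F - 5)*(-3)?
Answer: 2564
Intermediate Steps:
A(F) = -13 + 3*F (A(F) = 2 - (F - 5)*(-3) = 2 - (-5 + F)*(-3) = 2 - (15 - 3*F) = 2 + (-15 + 3*F) = -13 + 3*F)
B(l) = 57 + 3*l (B(l) = ((-13 + 3*l) + 169) - 99 = (156 + 3*l) - 99 = 57 + 3*l)
V(D) = 3 + D² (V(D) = 3 + D*D = 3 + D²)
k(G) = 580 + G (k(G) = 8 - (-572 - G) = 8 + (572 + G) = 580 + G)
k(V(-25)) - B(-471) = (580 + (3 + (-25)²)) - (57 + 3*(-471)) = (580 + (3 + 625)) - (57 - 1413) = (580 + 628) - 1*(-1356) = 1208 + 1356 = 2564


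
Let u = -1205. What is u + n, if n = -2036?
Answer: -3241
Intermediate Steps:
u + n = -1205 - 2036 = -3241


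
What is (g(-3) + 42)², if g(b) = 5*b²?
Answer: 7569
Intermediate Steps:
(g(-3) + 42)² = (5*(-3)² + 42)² = (5*9 + 42)² = (45 + 42)² = 87² = 7569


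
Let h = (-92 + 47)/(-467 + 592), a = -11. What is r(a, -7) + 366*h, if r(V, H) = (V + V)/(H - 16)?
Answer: -75212/575 ≈ -130.80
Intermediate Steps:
r(V, H) = 2*V/(-16 + H) (r(V, H) = (2*V)/(-16 + H) = 2*V/(-16 + H))
h = -9/25 (h = -45/125 = -45*1/125 = -9/25 ≈ -0.36000)
r(a, -7) + 366*h = 2*(-11)/(-16 - 7) + 366*(-9/25) = 2*(-11)/(-23) - 3294/25 = 2*(-11)*(-1/23) - 3294/25 = 22/23 - 3294/25 = -75212/575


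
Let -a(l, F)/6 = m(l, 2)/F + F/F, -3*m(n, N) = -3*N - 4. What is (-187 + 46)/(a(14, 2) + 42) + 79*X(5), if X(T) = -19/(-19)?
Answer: 1913/26 ≈ 73.577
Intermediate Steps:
X(T) = 1 (X(T) = -19*(-1/19) = 1)
m(n, N) = 4/3 + N (m(n, N) = -(-3*N - 4)/3 = -(-4 - 3*N)/3 = 4/3 + N)
a(l, F) = -6 - 20/F (a(l, F) = -6*((4/3 + 2)/F + F/F) = -6*(10/(3*F) + 1) = -6*(1 + 10/(3*F)) = -6 - 20/F)
(-187 + 46)/(a(14, 2) + 42) + 79*X(5) = (-187 + 46)/((-6 - 20/2) + 42) + 79*1 = -141/((-6 - 20*½) + 42) + 79 = -141/((-6 - 10) + 42) + 79 = -141/(-16 + 42) + 79 = -141/26 + 79 = 1913/26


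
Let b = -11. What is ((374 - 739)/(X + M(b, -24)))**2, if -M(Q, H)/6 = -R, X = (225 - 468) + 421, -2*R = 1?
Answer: 5329/1225 ≈ 4.3502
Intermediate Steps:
R = -1/2 (R = -1/2*1 = -1/2 ≈ -0.50000)
X = 178 (X = -243 + 421 = 178)
M(Q, H) = -3 (M(Q, H) = -(-6)*(-1)/2 = -6*1/2 = -3)
((374 - 739)/(X + M(b, -24)))**2 = ((374 - 739)/(178 - 3))**2 = (-365/175)**2 = (-365*1/175)**2 = (-73/35)**2 = 5329/1225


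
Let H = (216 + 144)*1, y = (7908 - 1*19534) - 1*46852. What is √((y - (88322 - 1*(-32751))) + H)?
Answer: I*√179191 ≈ 423.31*I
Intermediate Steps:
y = -58478 (y = (7908 - 19534) - 46852 = -11626 - 46852 = -58478)
H = 360 (H = 360*1 = 360)
√((y - (88322 - 1*(-32751))) + H) = √((-58478 - (88322 - 1*(-32751))) + 360) = √((-58478 - (88322 + 32751)) + 360) = √((-58478 - 1*121073) + 360) = √((-58478 - 121073) + 360) = √(-179551 + 360) = √(-179191) = I*√179191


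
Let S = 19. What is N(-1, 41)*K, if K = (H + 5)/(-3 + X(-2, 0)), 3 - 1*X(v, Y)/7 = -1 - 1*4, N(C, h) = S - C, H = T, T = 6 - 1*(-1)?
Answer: 240/53 ≈ 4.5283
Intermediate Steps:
T = 7 (T = 6 + 1 = 7)
H = 7
N(C, h) = 19 - C
X(v, Y) = 56 (X(v, Y) = 21 - 7*(-1 - 1*4) = 21 - 7*(-1 - 4) = 21 - 7*(-5) = 21 + 35 = 56)
K = 12/53 (K = (7 + 5)/(-3 + 56) = 12/53 ≈ 0.22642)
N(-1, 41)*K = (19 - 1*(-1))*(12/53) = (19 + 1)*(12/53) = 20*(12/53) = 240/53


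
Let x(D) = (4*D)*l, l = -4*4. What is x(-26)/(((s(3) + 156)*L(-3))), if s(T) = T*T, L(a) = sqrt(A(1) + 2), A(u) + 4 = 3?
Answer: 1664/165 ≈ 10.085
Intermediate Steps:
A(u) = -1 (A(u) = -4 + 3 = -1)
l = -16
x(D) = -64*D (x(D) = (4*D)*(-16) = -64*D)
L(a) = 1 (L(a) = sqrt(-1 + 2) = sqrt(1) = 1)
s(T) = T**2
x(-26)/(((s(3) + 156)*L(-3))) = (-64*(-26))/(((3**2 + 156)*1)) = 1664/(((9 + 156)*1)) = 1664/((165*1)) = 1664/165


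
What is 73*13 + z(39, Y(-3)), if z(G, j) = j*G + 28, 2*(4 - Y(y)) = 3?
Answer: 2149/2 ≈ 1074.5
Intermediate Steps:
Y(y) = 5/2 (Y(y) = 4 - 1/2*3 = 4 - 3/2 = 5/2)
z(G, j) = 28 + G*j (z(G, j) = G*j + 28 = 28 + G*j)
73*13 + z(39, Y(-3)) = 73*13 + (28 + 39*(5/2)) = 949 + (28 + 195/2) = 949 + 251/2 = 2149/2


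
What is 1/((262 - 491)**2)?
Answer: 1/52441 ≈ 1.9069e-5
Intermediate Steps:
1/((262 - 491)**2) = 1/((-229)**2) = 1/52441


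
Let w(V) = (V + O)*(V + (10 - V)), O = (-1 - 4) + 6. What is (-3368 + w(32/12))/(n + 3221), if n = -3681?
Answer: 4997/690 ≈ 7.2420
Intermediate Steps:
O = 1 (O = -5 + 6 = 1)
w(V) = 10 + 10*V (w(V) = (V + 1)*(V + (10 - V)) = (1 + V)*10 = 10 + 10*V)
(-3368 + w(32/12))/(n + 3221) = (-3368 + (10 + 10*(32/12)))/(-3681 + 3221) = (-3368 + (10 + 10*(32*(1/12))))/(-460) = (-3368 + (10 + 10*(8/3)))*(-1/460) = (-3368 + (10 + 80/3))*(-1/460) = (-3368 + 110/3)*(-1/460) = -9994/3*(-1/460) = 4997/690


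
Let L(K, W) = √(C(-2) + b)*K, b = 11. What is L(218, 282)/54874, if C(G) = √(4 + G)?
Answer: 109*√(11 + √2)/27437 ≈ 0.013997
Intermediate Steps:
L(K, W) = K*√(11 + √2) (L(K, W) = √(√(4 - 2) + 11)*K = √(√2 + 11)*K = √(11 + √2)*K = K*√(11 + √2))
L(218, 282)/54874 = (218*√(11 + √2))/54874 = (218*√(11 + √2))*(1/54874) = 109*√(11 + √2)/27437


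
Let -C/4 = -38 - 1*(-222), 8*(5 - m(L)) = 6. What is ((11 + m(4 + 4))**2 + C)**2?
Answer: 64883025/256 ≈ 2.5345e+5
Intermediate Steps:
m(L) = 17/4 (m(L) = 5 - 1/8*6 = 5 - 3/4 = 17/4)
C = -736 (C = -4*(-38 - 1*(-222)) = -4*(-38 + 222) = -4*184 = -736)
((11 + m(4 + 4))**2 + C)**2 = ((11 + 17/4)**2 - 736)**2 = ((61/4)**2 - 736)**2 = (3721/16 - 736)**2 = (-8055/16)**2 = 64883025/256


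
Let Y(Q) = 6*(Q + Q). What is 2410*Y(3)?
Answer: 86760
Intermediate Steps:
Y(Q) = 12*Q (Y(Q) = 6*(2*Q) = 12*Q)
2410*Y(3) = 2410*(12*3) = 2410*36 = 86760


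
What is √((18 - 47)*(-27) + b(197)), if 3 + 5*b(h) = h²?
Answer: √213605/5 ≈ 92.435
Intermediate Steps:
b(h) = -⅗ + h²/5
√((18 - 47)*(-27) + b(197)) = √((18 - 47)*(-27) + (-⅗ + (⅕)*197²)) = √(-29*(-27) + (-⅗ + (⅕)*38809)) = √(783 + (-⅗ + 38809/5)) = √(783 + 38806/5) = √(42721/5) = √213605/5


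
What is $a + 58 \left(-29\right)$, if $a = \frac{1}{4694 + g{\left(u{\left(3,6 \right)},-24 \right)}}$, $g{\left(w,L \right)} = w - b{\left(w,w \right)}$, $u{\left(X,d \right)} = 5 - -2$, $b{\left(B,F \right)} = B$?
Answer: $- \frac{7895307}{4694} \approx -1682.0$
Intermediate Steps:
$u{\left(X,d \right)} = 7$ ($u{\left(X,d \right)} = 5 + 2 = 7$)
$g{\left(w,L \right)} = 0$ ($g{\left(w,L \right)} = w - w = 0$)
$a = \frac{1}{4694}$ ($a = \frac{1}{4694 + 0} = \frac{1}{4694} \approx 0.00021304$)
$a + 58 \left(-29\right) = \frac{1}{4694} + 58 \left(-29\right) = \frac{1}{4694} - 1682 = - \frac{7895307}{4694}$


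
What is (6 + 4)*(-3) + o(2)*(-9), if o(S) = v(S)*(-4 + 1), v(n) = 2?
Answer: 24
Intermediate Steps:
o(S) = -6 (o(S) = 2*(-4 + 1) = 2*(-3) = -6)
(6 + 4)*(-3) + o(2)*(-9) = (6 + 4)*(-3) - 6*(-9) = 10*(-3) + 54 = -30 + 54 = 24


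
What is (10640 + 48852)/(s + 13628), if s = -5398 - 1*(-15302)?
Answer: 14873/5883 ≈ 2.5281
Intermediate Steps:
s = 9904 (s = -5398 + 15302 = 9904)
(10640 + 48852)/(s + 13628) = (10640 + 48852)/(9904 + 13628) = 59492/23532 = 59492*(1/23532) = 14873/5883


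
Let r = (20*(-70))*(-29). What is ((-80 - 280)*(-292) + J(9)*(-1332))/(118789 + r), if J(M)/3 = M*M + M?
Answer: -254520/159389 ≈ -1.5968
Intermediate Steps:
r = 40600 (r = -1400*(-29) = 40600)
J(M) = 3*M + 3*M² (J(M) = 3*(M*M + M) = 3*(M² + M) = 3*(M + M²) = 3*M + 3*M²)
((-80 - 280)*(-292) + J(9)*(-1332))/(118789 + r) = ((-80 - 280)*(-292) + (3*9*(1 + 9))*(-1332))/(118789 + 40600) = (-360*(-292) + (3*9*10)*(-1332))/159389 = (105120 + 270*(-1332))*(1/159389) = (105120 - 359640)*(1/159389) = -254520*1/159389 = -254520/159389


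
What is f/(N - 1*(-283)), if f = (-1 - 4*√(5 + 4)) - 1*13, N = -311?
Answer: 13/14 ≈ 0.92857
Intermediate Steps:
f = -26 (f = (-1 - 4*√9) - 13 = (-1 - 4*3) - 13 = (-1 - 12) - 13 = -13 - 13 = -26)
f/(N - 1*(-283)) = -26/(-311 - 1*(-283)) = -26/(-311 + 283) = -26/(-28) = -26*(-1/28) = 13/14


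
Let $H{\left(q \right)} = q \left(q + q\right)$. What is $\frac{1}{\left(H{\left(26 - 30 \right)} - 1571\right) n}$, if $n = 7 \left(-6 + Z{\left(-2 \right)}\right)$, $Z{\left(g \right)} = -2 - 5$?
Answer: $\frac{1}{140049} \approx 7.1404 \cdot 10^{-6}$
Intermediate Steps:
$H{\left(q \right)} = 2 q^{2}$ ($H{\left(q \right)} = q 2 q = 2 q^{2}$)
$Z{\left(g \right)} = -7$ ($Z{\left(g \right)} = -2 - 5 = -7$)
$n = -91$ ($n = 7 \left(-6 - 7\right) = 7 \left(-13\right) = -91$)
$\frac{1}{\left(H{\left(26 - 30 \right)} - 1571\right) n} = \frac{1}{\left(2 \left(26 - 30\right)^{2} - 1571\right) \left(-91\right)} = \frac{1}{2 \left(-4\right)^{2} - 1571} \left(- \frac{1}{91}\right) = \frac{1}{2 \cdot 16 - 1571} \left(- \frac{1}{91}\right) = \frac{1}{32 - 1571} \left(- \frac{1}{91}\right) = \frac{1}{-1539} \left(- \frac{1}{91}\right) = \left(- \frac{1}{1539}\right) \left(- \frac{1}{91}\right) = \frac{1}{140049}$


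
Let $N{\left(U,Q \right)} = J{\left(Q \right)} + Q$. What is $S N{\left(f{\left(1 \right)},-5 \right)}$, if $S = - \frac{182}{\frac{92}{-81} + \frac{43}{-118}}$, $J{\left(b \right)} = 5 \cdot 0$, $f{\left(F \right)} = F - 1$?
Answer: $- \frac{669060}{1103} \approx -606.58$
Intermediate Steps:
$f{\left(F \right)} = -1 + F$
$J{\left(b \right)} = 0$
$N{\left(U,Q \right)} = Q$ ($N{\left(U,Q \right)} = 0 + Q = Q$)
$S = \frac{133812}{1103}$ ($S = - \frac{182}{92 \left(- \frac{1}{81}\right) + 43 \left(- \frac{1}{118}\right)} = - \frac{182}{- \frac{92}{81} - \frac{43}{118}} = - \frac{182}{- \frac{14339}{9558}} = \left(-182\right) \left(- \frac{9558}{14339}\right) = \frac{133812}{1103} \approx 121.32$)
$S N{\left(f{\left(1 \right)},-5 \right)} = \frac{133812}{1103} \left(-5\right) = - \frac{669060}{1103}$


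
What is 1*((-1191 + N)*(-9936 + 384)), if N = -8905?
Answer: 96436992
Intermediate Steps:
1*((-1191 + N)*(-9936 + 384)) = 1*((-1191 - 8905)*(-9936 + 384)) = 1*(-10096*(-9552)) = 1*96436992 = 96436992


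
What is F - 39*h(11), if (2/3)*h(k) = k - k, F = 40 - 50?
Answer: -10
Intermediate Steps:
F = -10
h(k) = 0 (h(k) = 3*(k - k)/2 = (3/2)*0 = 0)
F - 39*h(11) = -10 - 39*0 = -10 + 0 = -10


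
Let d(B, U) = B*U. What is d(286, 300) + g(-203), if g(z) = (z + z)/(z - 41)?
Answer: 10467803/122 ≈ 85802.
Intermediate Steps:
g(z) = 2*z/(-41 + z) (g(z) = (2*z)/(-41 + z) = 2*z/(-41 + z))
d(286, 300) + g(-203) = 286*300 + 2*(-203)/(-41 - 203) = 85800 + 2*(-203)/(-244) = 85800 + 2*(-203)*(-1/244) = 85800 + 203/122 = 10467803/122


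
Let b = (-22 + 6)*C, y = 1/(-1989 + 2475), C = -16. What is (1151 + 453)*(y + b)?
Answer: 99782434/243 ≈ 4.1063e+5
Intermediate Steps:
y = 1/486 ≈ 0.0020576
b = 256 (b = (-22 + 6)*(-16) = -16*(-16) = 256)
(1151 + 453)*(y + b) = (1151 + 453)*(1/486 + 256) = 1604*(124417/486) = 99782434/243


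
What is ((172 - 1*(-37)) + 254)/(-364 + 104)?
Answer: -463/260 ≈ -1.7808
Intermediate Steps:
((172 - 1*(-37)) + 254)/(-364 + 104) = ((172 + 37) + 254)/(-260) = (209 + 254)*(-1/260) = 463*(-1/260) = -463/260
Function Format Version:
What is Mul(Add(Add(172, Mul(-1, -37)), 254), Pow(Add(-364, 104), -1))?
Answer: Rational(-463, 260) ≈ -1.7808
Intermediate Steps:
Mul(Add(Add(172, Mul(-1, -37)), 254), Pow(Add(-364, 104), -1)) = Mul(Add(Add(172, 37), 254), Pow(-260, -1)) = Mul(Add(209, 254), Rational(-1, 260)) = Mul(463, Rational(-1, 260)) = Rational(-463, 260)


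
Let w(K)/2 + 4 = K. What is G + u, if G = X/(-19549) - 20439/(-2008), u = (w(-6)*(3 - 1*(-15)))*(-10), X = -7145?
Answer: 141729720371/39254392 ≈ 3610.5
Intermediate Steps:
w(K) = -8 + 2*K
u = 3600 (u = ((-8 + 2*(-6))*(3 - 1*(-15)))*(-10) = ((-8 - 12)*(3 + 15))*(-10) = -20*18*(-10) = -360*(-10) = 3600)
G = 413909171/39254392 (G = -7145/(-19549) - 20439/(-2008) = -7145*(-1/19549) - 20439*(-1/2008) = 7145/19549 + 20439/2008 = 413909171/39254392 ≈ 10.544)
G + u = 413909171/39254392 + 3600 = 141729720371/39254392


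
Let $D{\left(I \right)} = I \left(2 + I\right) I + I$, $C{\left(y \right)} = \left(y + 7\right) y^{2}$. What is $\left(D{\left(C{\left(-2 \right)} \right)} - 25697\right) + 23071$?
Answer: $6194$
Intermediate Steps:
$C{\left(y \right)} = y^{2} \left(7 + y\right)$ ($C{\left(y \right)} = \left(7 + y\right) y^{2} = y^{2} \left(7 + y\right)$)
$D{\left(I \right)} = I + I^{2} \left(2 + I\right)$ ($D{\left(I \right)} = I^{2} \left(2 + I\right) + I = I + I^{2} \left(2 + I\right)$)
$\left(D{\left(C{\left(-2 \right)} \right)} - 25697\right) + 23071 = \left(\left(-2\right)^{2} \left(7 - 2\right) \left(1 + \left(\left(-2\right)^{2} \left(7 - 2\right)\right)^{2} + 2 \left(-2\right)^{2} \left(7 - 2\right)\right) - 25697\right) + 23071 = \left(4 \cdot 5 \left(1 + \left(4 \cdot 5\right)^{2} + 2 \cdot 4 \cdot 5\right) - 25697\right) + 23071 = \left(20 \left(1 + 20^{2} + 2 \cdot 20\right) - 25697\right) + 23071 = \left(20 \left(1 + 400 + 40\right) - 25697\right) + 23071 = \left(20 \cdot 441 - 25697\right) + 23071 = \left(8820 - 25697\right) + 23071 = -16877 + 23071 = 6194$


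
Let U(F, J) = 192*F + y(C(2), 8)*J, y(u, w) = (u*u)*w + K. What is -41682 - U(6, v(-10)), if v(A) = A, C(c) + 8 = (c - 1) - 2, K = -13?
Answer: -36484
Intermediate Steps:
C(c) = -11 + c (C(c) = -8 + ((c - 1) - 2) = -8 + ((-1 + c) - 2) = -8 + (-3 + c) = -11 + c)
y(u, w) = -13 + w*u² (y(u, w) = (u*u)*w - 13 = u²*w - 13 = w*u² - 13 = -13 + w*u²)
U(F, J) = 192*F + 635*J (U(F, J) = 192*F + (-13 + 8*(-11 + 2)²)*J = 192*F + (-13 + 8*(-9)²)*J = 192*F + (-13 + 8*81)*J = 192*F + (-13 + 648)*J = 192*F + 635*J)
-41682 - U(6, v(-10)) = -41682 - (192*6 + 635*(-10)) = -41682 - (1152 - 6350) = -41682 - 1*(-5198) = -41682 + 5198 = -36484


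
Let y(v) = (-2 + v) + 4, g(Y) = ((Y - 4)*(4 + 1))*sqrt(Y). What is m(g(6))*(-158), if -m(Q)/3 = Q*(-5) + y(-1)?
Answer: 474 - 23700*sqrt(6) ≈ -57579.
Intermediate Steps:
g(Y) = sqrt(Y)*(-20 + 5*Y) (g(Y) = ((-4 + Y)*5)*sqrt(Y) = (-20 + 5*Y)*sqrt(Y) = sqrt(Y)*(-20 + 5*Y))
y(v) = 2 + v
m(Q) = -3 + 15*Q (m(Q) = -3*(Q*(-5) + (2 - 1)) = -3*(-5*Q + 1) = -3*(1 - 5*Q) = -3 + 15*Q)
m(g(6))*(-158) = (-3 + 15*(5*sqrt(6)*(-4 + 6)))*(-158) = (-3 + 15*(5*sqrt(6)*2))*(-158) = (-3 + 15*(10*sqrt(6)))*(-158) = (-3 + 150*sqrt(6))*(-158) = 474 - 23700*sqrt(6)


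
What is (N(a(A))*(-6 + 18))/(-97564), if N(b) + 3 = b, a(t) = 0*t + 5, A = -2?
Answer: -6/24391 ≈ -0.00024599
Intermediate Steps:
a(t) = 5 (a(t) = 0 + 5 = 5)
N(b) = -3 + b
(N(a(A))*(-6 + 18))/(-97564) = ((-3 + 5)*(-6 + 18))/(-97564) = (2*12)*(-1/97564) = 24*(-1/97564) = -6/24391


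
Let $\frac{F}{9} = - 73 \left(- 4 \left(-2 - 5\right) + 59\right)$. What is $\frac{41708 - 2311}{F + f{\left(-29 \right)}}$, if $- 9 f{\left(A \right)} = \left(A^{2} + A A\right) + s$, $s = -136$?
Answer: $- \frac{354573}{515977} \approx -0.68719$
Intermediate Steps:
$f{\left(A \right)} = \frac{136}{9} - \frac{2 A^{2}}{9}$ ($f{\left(A \right)} = - \frac{\left(A^{2} + A A\right) - 136}{9} = - \frac{\left(A^{2} + A^{2}\right) - 136}{9} = - \frac{2 A^{2} - 136}{9} = - \frac{-136 + 2 A^{2}}{9} = \frac{136}{9} - \frac{2 A^{2}}{9}$)
$F = -57159$ ($F = 9 \left(- 73 \left(- 4 \left(-2 - 5\right) + 59\right)\right) = 9 \left(- 73 \left(\left(-4\right) \left(-7\right) + 59\right)\right) = 9 \left(- 73 \left(28 + 59\right)\right) = 9 \left(\left(-73\right) 87\right) = 9 \left(-6351\right) = -57159$)
$\frac{41708 - 2311}{F + f{\left(-29 \right)}} = \frac{41708 - 2311}{-57159 + \left(\frac{136}{9} - \frac{2 \left(-29\right)^{2}}{9}\right)} = \frac{39397}{-57159 + \left(\frac{136}{9} - \frac{1682}{9}\right)} = \frac{39397}{-57159 - \frac{1546}{9}} = \frac{39397}{- \frac{515977}{9}} = 39397 \left(- \frac{9}{515977}\right) = - \frac{354573}{515977}$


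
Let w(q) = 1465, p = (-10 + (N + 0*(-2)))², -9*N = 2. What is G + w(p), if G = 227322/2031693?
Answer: 992219189/677231 ≈ 1465.1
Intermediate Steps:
N = -2/9 (N = -⅑*2 = -2/9 ≈ -0.22222)
p = 8464/81 (p = (-10 + (-2/9 + 0*(-2)))² = (-10 + (-2/9 + 0))² = (-10 - 2/9)² = (-92/9)² = 8464/81 ≈ 104.49)
G = 75774/677231 (G = 227322*(1/2031693) = 75774/677231 ≈ 0.11189)
G + w(p) = 75774/677231 + 1465 = 992219189/677231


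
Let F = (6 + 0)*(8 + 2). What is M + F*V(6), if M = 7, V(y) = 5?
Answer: 307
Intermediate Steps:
F = 60 (F = 6*10 = 60)
M + F*V(6) = 7 + 60*5 = 7 + 300 = 307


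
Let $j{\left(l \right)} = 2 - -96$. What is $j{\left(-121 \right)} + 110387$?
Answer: $110485$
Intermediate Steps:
$j{\left(l \right)} = 98$ ($j{\left(l \right)} = 2 + 96 = 98$)
$j{\left(-121 \right)} + 110387 = 98 + 110387 = 110485$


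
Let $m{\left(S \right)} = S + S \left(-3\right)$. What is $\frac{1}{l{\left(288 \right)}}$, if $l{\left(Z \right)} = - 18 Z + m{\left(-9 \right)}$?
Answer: $- \frac{1}{5166} \approx -0.00019357$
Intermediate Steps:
$m{\left(S \right)} = - 2 S$ ($m{\left(S \right)} = S - 3 S = - 2 S$)
$l{\left(Z \right)} = 18 - 18 Z$ ($l{\left(Z \right)} = - 18 Z - -18 = - 18 Z + 18 = 18 - 18 Z$)
$\frac{1}{l{\left(288 \right)}} = \frac{1}{18 - 5184} = \frac{1}{-5166} = - \frac{1}{5166}$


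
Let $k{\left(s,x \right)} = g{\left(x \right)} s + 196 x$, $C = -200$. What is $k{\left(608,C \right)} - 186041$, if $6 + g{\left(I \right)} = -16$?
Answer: $-238617$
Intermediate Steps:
$g{\left(I \right)} = -22$ ($g{\left(I \right)} = -6 - 16 = -22$)
$k{\left(s,x \right)} = - 22 s + 196 x$
$k{\left(608,C \right)} - 186041 = \left(\left(-22\right) 608 + 196 \left(-200\right)\right) - 186041 = \left(-13376 - 39200\right) - 186041 = -52576 - 186041 = -238617$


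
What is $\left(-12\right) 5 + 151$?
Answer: $91$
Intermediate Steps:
$\left(-12\right) 5 + 151 = -60 + 151 = 91$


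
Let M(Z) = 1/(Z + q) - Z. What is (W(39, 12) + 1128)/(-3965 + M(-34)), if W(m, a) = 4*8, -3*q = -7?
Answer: -13775/46681 ≈ -0.29509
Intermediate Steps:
q = 7/3 (q = -⅓*(-7) = 7/3 ≈ 2.3333)
W(m, a) = 32
M(Z) = 1/(7/3 + Z) - Z (M(Z) = 1/(Z + 7/3) - Z = 1/(7/3 + Z) - Z)
(W(39, 12) + 1128)/(-3965 + M(-34)) = (32 + 1128)/(-3965 + (3 - 7*(-34) - 3*(-34)²)/(7 + 3*(-34))) = 1160/(-3965 + (3 + 238 - 3*1156)/(7 - 102)) = 1160/(-3965 + (3 + 238 - 3468)/(-95)) = 1160/(-3965 - 1/95*(-3227)) = 1160/(-3965 + 3227/95) = 1160/(-373448/95) = 1160*(-95/373448) = -13775/46681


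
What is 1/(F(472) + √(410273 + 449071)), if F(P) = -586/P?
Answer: 69148/47861937575 + 222784*√53709/47861937575 ≈ 0.0010802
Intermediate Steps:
1/(F(472) + √(410273 + 449071)) = 1/(-586/472 + √(410273 + 449071)) = 1/(-586*1/472 + √859344) = 1/(-293/236 + 4*√53709)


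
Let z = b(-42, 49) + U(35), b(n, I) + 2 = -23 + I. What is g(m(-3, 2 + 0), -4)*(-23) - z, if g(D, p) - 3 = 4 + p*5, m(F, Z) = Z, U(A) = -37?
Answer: 312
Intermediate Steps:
b(n, I) = -25 + I (b(n, I) = -2 + (-23 + I) = -25 + I)
g(D, p) = 7 + 5*p (g(D, p) = 3 + (4 + p*5) = 3 + (4 + 5*p) = 7 + 5*p)
z = -13 (z = (-25 + 49) - 37 = 24 - 37 = -13)
g(m(-3, 2 + 0), -4)*(-23) - z = (7 + 5*(-4))*(-23) - 1*(-13) = (7 - 20)*(-23) + 13 = -13*(-23) + 13 = 299 + 13 = 312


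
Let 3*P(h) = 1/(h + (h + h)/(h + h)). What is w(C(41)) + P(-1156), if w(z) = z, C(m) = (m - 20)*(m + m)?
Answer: 5966729/3465 ≈ 1722.0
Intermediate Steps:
C(m) = 2*m*(-20 + m) (C(m) = (-20 + m)*(2*m) = 2*m*(-20 + m))
P(h) = 1/(3*(1 + h)) (P(h) = 1/(3*(h + (h + h)/(h + h))) = 1/(3*(h + (2*h)/((2*h)))) = 1/(3*(h + (2*h)*(1/(2*h)))) = 1/(3*(h + 1)) = 1/(3*(1 + h)))
w(C(41)) + P(-1156) = 2*41*(-20 + 41) + 1/(3*(1 - 1156)) = 2*41*21 + (⅓)/(-1155) = 1722 + (⅓)*(-1/1155) = 1722 - 1/3465 = 5966729/3465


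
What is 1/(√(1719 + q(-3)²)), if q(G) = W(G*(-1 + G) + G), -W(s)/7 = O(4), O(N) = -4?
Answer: √2503/2503 ≈ 0.019988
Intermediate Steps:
W(s) = 28 (W(s) = -7*(-4) = 28)
q(G) = 28
1/(√(1719 + q(-3)²)) = 1/(√(1719 + 28²)) = 1/(√(1719 + 784)) = 1/(√2503) = √2503/2503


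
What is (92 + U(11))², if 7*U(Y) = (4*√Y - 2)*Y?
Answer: 408180/49 + 54736*√11/49 ≈ 12035.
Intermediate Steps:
U(Y) = Y*(-2 + 4*√Y)/7 (U(Y) = ((4*√Y - 2)*Y)/7 = ((-2 + 4*√Y)*Y)/7 = (Y*(-2 + 4*√Y))/7 = Y*(-2 + 4*√Y)/7)
(92 + U(11))² = (92 + (-2/7*11 + 4*11^(3/2)/7))² = (92 + (-22/7 + 4*(11*√11)/7))² = (92 + (-22/7 + 44*√11/7))² = (622/7 + 44*√11/7)²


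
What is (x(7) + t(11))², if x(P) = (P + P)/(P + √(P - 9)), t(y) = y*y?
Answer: (-712039*I + 208362*√2)/(-47*I + 14*√2) ≈ 15110.0 - 95.44*I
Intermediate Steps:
t(y) = y²
x(P) = 2*P/(P + √(-9 + P)) (x(P) = (2*P)/(P + √(-9 + P)) = 2*P/(P + √(-9 + P)))
(x(7) + t(11))² = (2*7/(7 + √(-9 + 7)) + 11²)² = (2*7/(7 + √(-2)) + 121)² = (2*7/(7 + I*√2) + 121)² = (14/(7 + I*√2) + 121)² = (121 + 14/(7 + I*√2))²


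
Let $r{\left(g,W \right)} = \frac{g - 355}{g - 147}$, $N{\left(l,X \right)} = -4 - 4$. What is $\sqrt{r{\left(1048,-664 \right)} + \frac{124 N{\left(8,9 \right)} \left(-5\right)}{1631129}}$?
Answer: $\frac{\sqrt{1667816455669649753}}{1469647229} \approx 0.87874$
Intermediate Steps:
$N{\left(l,X \right)} = -8$ ($N{\left(l,X \right)} = -4 - 4 = -8$)
$r{\left(g,W \right)} = \frac{-355 + g}{-147 + g}$
$\sqrt{r{\left(1048,-664 \right)} + \frac{124 N{\left(8,9 \right)} \left(-5\right)}{1631129}} = \sqrt{\frac{-355 + 1048}{-147 + 1048} + \frac{124 \left(-8\right) \left(-5\right)}{1631129}} = \sqrt{\frac{1}{901} \cdot 693 + \left(-992\right) \left(-5\right) \frac{1}{1631129}} = \sqrt{\frac{1}{901} \cdot 693 + 4960 \cdot \frac{1}{1631129}} = \sqrt{\frac{693}{901} + \frac{4960}{1631129}} = \sqrt{\frac{1134841357}{1469647229}} = \frac{\sqrt{1667816455669649753}}{1469647229}$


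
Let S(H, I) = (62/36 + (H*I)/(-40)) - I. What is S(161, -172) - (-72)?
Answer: 42211/45 ≈ 938.02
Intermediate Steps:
S(H, I) = 31/18 - I - H*I/40 (S(H, I) = (62*(1/36) + (H*I)*(-1/40)) - I = (31/18 - H*I/40) - I = 31/18 - I - H*I/40)
S(161, -172) - (-72) = (31/18 - 1*(-172) - 1/40*161*(-172)) - (-72) = (31/18 + 172 + 6923/10) - 1*(-72) = 38971/45 + 72 = 42211/45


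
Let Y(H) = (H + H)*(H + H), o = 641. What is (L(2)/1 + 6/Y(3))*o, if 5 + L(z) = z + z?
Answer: -3205/6 ≈ -534.17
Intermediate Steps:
L(z) = -5 + 2*z (L(z) = -5 + (z + z) = -5 + 2*z)
Y(H) = 4*H² (Y(H) = (2*H)*(2*H) = 4*H²)
(L(2)/1 + 6/Y(3))*o = ((-5 + 2*2)/1 + 6/((4*3²)))*641 = ((-5 + 4)*1 + 6/((4*9)))*641 = (-1*1 + 6/36)*641 = (-1 + 6*(1/36))*641 = (-1 + ⅙)*641 = -⅚*641 = -3205/6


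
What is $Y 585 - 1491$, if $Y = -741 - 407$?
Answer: $-673071$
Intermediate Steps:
$Y = -1148$ ($Y = -741 - 407 = -1148$)
$Y 585 - 1491 = \left(-1148\right) 585 - 1491 = -671580 - 1491 = -673071$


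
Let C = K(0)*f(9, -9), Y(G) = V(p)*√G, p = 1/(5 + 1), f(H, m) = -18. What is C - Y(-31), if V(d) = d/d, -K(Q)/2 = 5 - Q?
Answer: 180 - I*√31 ≈ 180.0 - 5.5678*I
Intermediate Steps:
K(Q) = -10 + 2*Q (K(Q) = -2*(5 - Q) = -10 + 2*Q)
p = ⅙ (p = 1/6 = ⅙ ≈ 0.16667)
V(d) = 1
Y(G) = √G (Y(G) = 1*√G = √G)
C = 180 (C = (-10 + 2*0)*(-18) = (-10 + 0)*(-18) = -10*(-18) = 180)
C - Y(-31) = 180 - √(-31) = 180 - I*√31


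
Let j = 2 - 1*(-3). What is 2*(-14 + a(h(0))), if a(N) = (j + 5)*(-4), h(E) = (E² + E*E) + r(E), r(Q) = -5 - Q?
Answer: -108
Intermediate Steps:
j = 5 (j = 2 + 3 = 5)
h(E) = -5 - E + 2*E² (h(E) = (E² + E*E) + (-5 - E) = (E² + E²) + (-5 - E) = 2*E² + (-5 - E) = -5 - E + 2*E²)
a(N) = -40 (a(N) = (5 + 5)*(-4) = 10*(-4) = -40)
2*(-14 + a(h(0))) = 2*(-14 - 40) = 2*(-54) = -108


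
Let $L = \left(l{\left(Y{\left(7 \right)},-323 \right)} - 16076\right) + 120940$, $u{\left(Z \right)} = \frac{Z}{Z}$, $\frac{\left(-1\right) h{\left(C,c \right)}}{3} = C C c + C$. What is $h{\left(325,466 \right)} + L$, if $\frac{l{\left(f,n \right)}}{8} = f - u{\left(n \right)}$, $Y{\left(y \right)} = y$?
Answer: $-147559813$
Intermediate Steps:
$h{\left(C,c \right)} = - 3 C - 3 c C^{2}$ ($h{\left(C,c \right)} = - 3 \left(C C c + C\right) = - 3 \left(C^{2} c + C\right) = - 3 \left(c C^{2} + C\right) = - 3 \left(C + c C^{2}\right) = - 3 C - 3 c C^{2}$)
$u{\left(Z \right)} = 1$
$l{\left(f,n \right)} = -8 + 8 f$ ($l{\left(f,n \right)} = 8 \left(f - 1\right) = 8 \left(-1 + f\right) = -8 + 8 f$)
$L = 104912$ ($L = \left(\left(-8 + 8 \cdot 7\right) - 16076\right) + 120940 = \left(\left(-8 + 56\right) - 16076\right) + 120940 = \left(48 - 16076\right) + 120940 = -16028 + 120940 = 104912$)
$h{\left(325,466 \right)} + L = \left(-3\right) 325 \left(1 + 325 \cdot 466\right) + 104912 = \left(-3\right) 325 \left(1 + 151450\right) + 104912 = \left(-3\right) 325 \cdot 151451 + 104912 = -147664725 + 104912 = -147559813$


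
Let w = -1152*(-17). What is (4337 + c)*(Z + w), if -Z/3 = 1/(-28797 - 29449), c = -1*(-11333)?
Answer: 8937303540945/29123 ≈ 3.0688e+8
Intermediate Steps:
c = 11333
Z = 3/58246 (Z = -3/(-28797 - 29449) = -3/(-58246) = -3*(-1/58246) = 3/58246 ≈ 5.1506e-5)
w = 19584
(4337 + c)*(Z + w) = (4337 + 11333)*(3/58246 + 19584) = 15670*(1140689667/58246) = 8937303540945/29123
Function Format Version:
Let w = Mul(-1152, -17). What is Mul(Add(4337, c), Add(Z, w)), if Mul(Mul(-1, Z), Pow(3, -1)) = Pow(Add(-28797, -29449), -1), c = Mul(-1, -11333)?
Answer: Rational(8937303540945, 29123) ≈ 3.0688e+8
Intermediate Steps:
c = 11333
Z = Rational(3, 58246) (Z = Mul(-3, Pow(Add(-28797, -29449), -1)) = Mul(-3, Pow(-58246, -1)) = Mul(-3, Rational(-1, 58246)) = Rational(3, 58246) ≈ 5.1506e-5)
w = 19584
Mul(Add(4337, c), Add(Z, w)) = Mul(Add(4337, 11333), Add(Rational(3, 58246), 19584)) = Mul(15670, Rational(1140689667, 58246)) = Rational(8937303540945, 29123)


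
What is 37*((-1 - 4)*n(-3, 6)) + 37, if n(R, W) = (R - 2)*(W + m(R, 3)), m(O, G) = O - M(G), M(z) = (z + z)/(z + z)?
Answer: 1887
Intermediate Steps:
M(z) = 1 (M(z) = (2*z)/((2*z)) = (2*z)*(1/(2*z)) = 1)
m(O, G) = -1 + O (m(O, G) = O - 1*1 = O - 1 = -1 + O)
n(R, W) = (-2 + R)*(-1 + R + W) (n(R, W) = (R - 2)*(W + (-1 + R)) = (-2 + R)*(-1 + R + W))
37*((-1 - 4)*n(-3, 6)) + 37 = 37*((-1 - 4)*(2 + (-3)² - 3*(-3) - 2*6 - 3*6)) + 37 = 37*(-5*(2 + 9 + 9 - 12 - 18)) + 37 = 37*(-5*(-10)) + 37 = 37*50 + 37 = 1850 + 37 = 1887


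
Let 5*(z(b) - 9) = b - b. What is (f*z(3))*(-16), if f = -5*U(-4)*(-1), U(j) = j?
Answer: 2880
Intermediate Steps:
f = -20 (f = -5*(-4)*(-1) = 20*(-1) = -20)
z(b) = 9 (z(b) = 9 + (b - b)/5 = 9 + (⅕)*0 = 9 + 0 = 9)
(f*z(3))*(-16) = -20*9*(-16) = -180*(-16) = 2880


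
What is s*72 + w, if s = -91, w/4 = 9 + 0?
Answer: -6516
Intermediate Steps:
w = 36 (w = 4*(9 + 0) = 4*9 = 36)
s*72 + w = -91*72 + 36 = -6552 + 36 = -6516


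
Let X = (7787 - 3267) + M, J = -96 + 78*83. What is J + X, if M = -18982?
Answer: -8084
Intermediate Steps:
J = 6378 (J = -96 + 6474 = 6378)
X = -14462 (X = (7787 - 3267) - 18982 = 4520 - 18982 = -14462)
J + X = 6378 - 14462 = -8084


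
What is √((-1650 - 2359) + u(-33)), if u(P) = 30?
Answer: I*√3979 ≈ 63.079*I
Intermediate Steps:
√((-1650 - 2359) + u(-33)) = √((-1650 - 2359) + 30) = √(-4009 + 30) = √(-3979) = I*√3979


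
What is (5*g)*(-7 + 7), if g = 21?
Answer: 0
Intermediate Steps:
(5*g)*(-7 + 7) = (5*21)*(-7 + 7) = 105*0 = 0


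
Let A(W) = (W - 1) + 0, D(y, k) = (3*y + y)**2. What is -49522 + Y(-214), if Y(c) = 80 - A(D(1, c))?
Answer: -49457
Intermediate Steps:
D(y, k) = 16*y**2 (D(y, k) = (4*y)**2 = 16*y**2)
A(W) = -1 + W (A(W) = (-1 + W) + 0 = -1 + W)
Y(c) = 65 (Y(c) = 80 - (-1 + 16*1**2) = 80 - (-1 + 16*1) = 80 - (-1 + 16) = 80 - 1*15 = 80 - 15 = 65)
-49522 + Y(-214) = -49522 + 65 = -49457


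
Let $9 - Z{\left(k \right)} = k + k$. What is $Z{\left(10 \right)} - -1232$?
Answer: $1221$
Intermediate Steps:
$Z{\left(k \right)} = 9 - 2 k$ ($Z{\left(k \right)} = 9 - \left(k + k\right) = 9 - 2 k$)
$Z{\left(10 \right)} - -1232 = \left(9 - 20\right) - -1232 = \left(9 - 20\right) + 1232 = -11 + 1232 = 1221$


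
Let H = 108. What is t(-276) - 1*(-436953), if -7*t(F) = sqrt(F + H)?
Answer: 436953 - 2*I*sqrt(42)/7 ≈ 4.3695e+5 - 1.8516*I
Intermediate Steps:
t(F) = -sqrt(108 + F)/7 (t(F) = -sqrt(F + 108)/7 = -sqrt(108 + F)/7)
t(-276) - 1*(-436953) = -sqrt(108 - 276)/7 - 1*(-436953) = -2*I*sqrt(42)/7 + 436953 = 436953 - 2*I*sqrt(42)/7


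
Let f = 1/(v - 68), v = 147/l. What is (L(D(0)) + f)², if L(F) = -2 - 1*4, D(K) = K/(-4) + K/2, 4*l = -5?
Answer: 31058329/861184 ≈ 36.065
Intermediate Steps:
l = -5/4 (l = (¼)*(-5) = -5/4 ≈ -1.2500)
D(K) = K/4 (D(K) = K*(-¼) + K*(½) = -K/4 + K/2 = K/4)
L(F) = -6 (L(F) = -2 - 4 = -6)
v = -588/5 (v = 147/(-5/4) = 147*(-⅘) = -588/5 ≈ -117.60)
f = -5/928 (f = 1/(-588/5 - 68) = 1/(-928/5) = -5/928 ≈ -0.0053879)
(L(D(0)) + f)² = (-6 - 5/928)² = (-5573/928)² = 31058329/861184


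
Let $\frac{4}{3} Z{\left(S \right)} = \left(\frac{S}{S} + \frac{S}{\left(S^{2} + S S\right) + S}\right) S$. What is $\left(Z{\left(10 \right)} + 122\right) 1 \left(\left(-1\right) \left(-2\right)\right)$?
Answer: $\frac{1818}{7} \approx 259.71$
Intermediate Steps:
$Z{\left(S \right)} = \frac{3 S \left(1 + \frac{S}{S + 2 S^{2}}\right)}{4}$ ($Z{\left(S \right)} = \frac{3 \left(\frac{S}{S} + \frac{S}{\left(S^{2} + S S\right) + S}\right) S}{4} = \frac{3 \left(1 + \frac{S}{\left(S^{2} + S^{2}\right) + S}\right) S}{4} = \frac{3 \left(1 + \frac{S}{2 S^{2} + S}\right) S}{4} = \frac{3 \left(1 + \frac{S}{S + 2 S^{2}}\right) S}{4} = \frac{3 S \left(1 + \frac{S}{S + 2 S^{2}}\right)}{4}$)
$\left(Z{\left(10 \right)} + 122\right) 1 \left(\left(-1\right) \left(-2\right)\right) = \left(\frac{3}{2} \cdot 10 \frac{1}{1 + 2 \cdot 10} \left(1 + 10\right) + 122\right) 1 \left(\left(-1\right) \left(-2\right)\right) = \left(\frac{3}{2} \cdot 10 \frac{1}{1 + 20} \cdot 11 + 122\right) 1 \cdot 2 = \left(\frac{3}{2} \cdot 10 \cdot \frac{1}{21} \cdot 11 + 122\right) 2 = \left(\frac{55}{7} + 122\right) 2 = \frac{909}{7} \cdot 2 = \frac{1818}{7}$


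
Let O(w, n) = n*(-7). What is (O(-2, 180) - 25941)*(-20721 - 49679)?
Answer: 1914950400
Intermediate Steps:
O(w, n) = -7*n
(O(-2, 180) - 25941)*(-20721 - 49679) = (-7*180 - 25941)*(-20721 - 49679) = (-1260 - 25941)*(-70400) = -27201*(-70400) = 1914950400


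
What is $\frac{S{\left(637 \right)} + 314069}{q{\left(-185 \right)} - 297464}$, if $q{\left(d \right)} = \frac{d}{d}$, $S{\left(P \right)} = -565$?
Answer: $- \frac{313504}{297463} \approx -1.0539$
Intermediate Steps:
$q{\left(d \right)} = 1$
$\frac{S{\left(637 \right)} + 314069}{q{\left(-185 \right)} - 297464} = \frac{-565 + 314069}{1 - 297464} = \frac{313504}{-297463} = 313504 \left(- \frac{1}{297463}\right) = - \frac{313504}{297463}$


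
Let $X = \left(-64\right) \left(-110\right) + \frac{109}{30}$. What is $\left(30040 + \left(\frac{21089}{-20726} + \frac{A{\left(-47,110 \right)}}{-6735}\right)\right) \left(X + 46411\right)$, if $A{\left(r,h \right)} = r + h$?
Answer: $\frac{747140496174190537}{465298700} \approx 1.6057 \cdot 10^{9}$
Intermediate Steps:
$A{\left(r,h \right)} = h + r$
$X = \frac{211309}{30}$ ($X = 7040 + 109 \cdot \frac{1}{30} = 7040 + \frac{109}{30} = \frac{211309}{30} \approx 7043.6$)
$\left(30040 + \left(\frac{21089}{-20726} + \frac{A{\left(-47,110 \right)}}{-6735}\right)\right) \left(X + 46411\right) = \left(30040 + \left(\frac{21089}{-20726} + \frac{110 - 47}{-6735}\right)\right) \left(\frac{211309}{30} + 46411\right) = \left(30040 + \left(21089 \left(- \frac{1}{20726}\right) + 63 \left(- \frac{1}{6735}\right)\right)\right) \frac{1603639}{30} = \left(30040 - \frac{47780051}{46529870}\right) \frac{1603639}{30} = \frac{1397709514749}{46529870} \cdot \frac{1603639}{30} = \frac{747140496174190537}{465298700}$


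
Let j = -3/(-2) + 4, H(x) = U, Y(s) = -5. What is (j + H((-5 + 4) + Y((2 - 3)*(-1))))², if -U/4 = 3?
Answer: 169/4 ≈ 42.250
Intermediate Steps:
U = -12 (U = -4*3 = -12)
H(x) = -12
j = 11/2 (j = -½*(-3) + 4 = 3/2 + 4 = 11/2 ≈ 5.5000)
(j + H((-5 + 4) + Y((2 - 3)*(-1))))² = (11/2 - 12)² = (-13/2)² = 169/4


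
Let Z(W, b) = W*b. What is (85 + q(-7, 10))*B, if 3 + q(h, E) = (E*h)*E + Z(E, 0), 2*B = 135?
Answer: -41715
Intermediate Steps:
B = 135/2 (B = (½)*135 = 135/2 ≈ 67.500)
q(h, E) = -3 + h*E² (q(h, E) = -3 + ((E*h)*E + E*0) = -3 + (h*E² + 0) = -3 + h*E²)
(85 + q(-7, 10))*B = (85 + (-3 - 7*10²))*(135/2) = (85 + (-3 - 7*100))*(135/2) = (85 + (-3 - 700))*(135/2) = (85 - 703)*(135/2) = -618*135/2 = -41715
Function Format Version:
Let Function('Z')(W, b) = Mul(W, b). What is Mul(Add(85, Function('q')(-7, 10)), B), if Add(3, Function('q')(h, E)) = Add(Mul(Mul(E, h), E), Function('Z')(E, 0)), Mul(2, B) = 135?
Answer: -41715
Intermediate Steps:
B = Rational(135, 2) (B = Mul(Rational(1, 2), 135) = Rational(135, 2) ≈ 67.500)
Function('q')(h, E) = Add(-3, Mul(h, Pow(E, 2))) (Function('q')(h, E) = Add(-3, Add(Mul(Mul(E, h), E), Mul(E, 0))) = Add(-3, Add(Mul(h, Pow(E, 2)), 0)) = Add(-3, Mul(h, Pow(E, 2))))
Mul(Add(85, Function('q')(-7, 10)), B) = Mul(Add(85, Add(-3, Mul(-7, Pow(10, 2)))), Rational(135, 2)) = Mul(Add(85, Add(-3, Mul(-7, 100))), Rational(135, 2)) = Mul(Add(85, Add(-3, -700)), Rational(135, 2)) = Mul(Add(85, -703), Rational(135, 2)) = Mul(-618, Rational(135, 2)) = -41715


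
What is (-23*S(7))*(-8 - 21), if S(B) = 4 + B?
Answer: 7337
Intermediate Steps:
(-23*S(7))*(-8 - 21) = (-23*(4 + 7))*(-8 - 21) = -23*11*(-29) = -253*(-29) = 7337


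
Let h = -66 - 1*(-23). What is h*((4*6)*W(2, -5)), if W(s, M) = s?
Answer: -2064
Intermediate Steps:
h = -43 (h = -66 + 23 = -43)
h*((4*6)*W(2, -5)) = -43*4*6*2 = -1032*2 = -43*48 = -2064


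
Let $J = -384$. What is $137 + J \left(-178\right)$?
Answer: $68489$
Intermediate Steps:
$137 + J \left(-178\right) = 137 - -68352 = 137 + 68352 = 68489$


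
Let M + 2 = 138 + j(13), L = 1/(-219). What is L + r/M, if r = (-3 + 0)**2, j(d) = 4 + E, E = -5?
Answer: 68/1095 ≈ 0.062100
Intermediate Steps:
L = -1/219 ≈ -0.0045662
j(d) = -1 (j(d) = 4 - 5 = -1)
r = 9 (r = (-3)**2 = 9)
M = 135 (M = -2 + (138 - 1) = -2 + 137 = 135)
L + r/M = -1/219 + 9/135 = -1/219 + 9*(1/135) = -1/219 + 1/15 = 68/1095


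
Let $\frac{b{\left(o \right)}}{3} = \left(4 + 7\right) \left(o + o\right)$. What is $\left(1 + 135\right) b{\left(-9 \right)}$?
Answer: $-80784$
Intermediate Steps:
$b{\left(o \right)} = 66 o$ ($b{\left(o \right)} = 3 \left(4 + 7\right) \left(o + o\right) = 3 \cdot 11 \cdot 2 o = 3 \cdot 22 o = 66 o$)
$\left(1 + 135\right) b{\left(-9 \right)} = \left(1 + 135\right) 66 \left(-9\right) = 136 \left(-594\right) = -80784$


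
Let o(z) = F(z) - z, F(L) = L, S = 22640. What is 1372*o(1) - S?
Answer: -22640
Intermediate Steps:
o(z) = 0 (o(z) = z - z = 0)
1372*o(1) - S = 1372*0 - 1*22640 = 0 - 22640 = -22640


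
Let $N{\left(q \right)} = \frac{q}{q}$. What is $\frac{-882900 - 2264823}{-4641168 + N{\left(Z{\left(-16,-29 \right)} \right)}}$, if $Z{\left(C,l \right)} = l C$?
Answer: $\frac{3147723}{4641167} \approx 0.67822$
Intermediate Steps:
$Z{\left(C,l \right)} = C l$
$N{\left(q \right)} = 1$
$\frac{-882900 - 2264823}{-4641168 + N{\left(Z{\left(-16,-29 \right)} \right)}} = \frac{-882900 - 2264823}{-4641168 + 1} = - \frac{3147723}{-4641167} = \left(-3147723\right) \left(- \frac{1}{4641167}\right) = \frac{3147723}{4641167}$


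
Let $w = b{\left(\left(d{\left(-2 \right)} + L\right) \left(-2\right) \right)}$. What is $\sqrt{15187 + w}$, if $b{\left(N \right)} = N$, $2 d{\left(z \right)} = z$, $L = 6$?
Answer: $\sqrt{15177} \approx 123.19$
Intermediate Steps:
$d{\left(z \right)} = \frac{z}{2}$
$w = -10$ ($w = \left(\frac{1}{2} \left(-2\right) + 6\right) \left(-2\right) = \left(-1 + 6\right) \left(-2\right) = 5 \left(-2\right) = -10$)
$\sqrt{15187 + w} = \sqrt{15187 - 10} = \sqrt{15177}$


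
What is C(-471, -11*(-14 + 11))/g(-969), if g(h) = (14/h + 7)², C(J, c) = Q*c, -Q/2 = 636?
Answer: -39413826936/45819361 ≈ -860.20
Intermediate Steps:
Q = -1272 (Q = -2*636 = -1272)
C(J, c) = -1272*c
g(h) = (7 + 14/h)²
C(-471, -11*(-14 + 11))/g(-969) = (-(-13992)*(-14 + 11))/((49*(2 - 969)²/(-969)²)) = (-(-13992)*(-3))/((49*(1/938961)*(-967)²)) = (-1272*33)/((49*(1/938961)*935089)) = -41976/45819361/938961 = -41976*938961/45819361 = -39413826936/45819361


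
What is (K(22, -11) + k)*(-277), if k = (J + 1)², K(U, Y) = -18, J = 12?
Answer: -41827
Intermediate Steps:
k = 169 (k = (12 + 1)² = 13² = 169)
(K(22, -11) + k)*(-277) = (-18 + 169)*(-277) = 151*(-277) = -41827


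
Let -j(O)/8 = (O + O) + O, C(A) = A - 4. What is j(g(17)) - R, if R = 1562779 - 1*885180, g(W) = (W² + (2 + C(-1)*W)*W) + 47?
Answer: -651799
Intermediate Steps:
C(A) = -4 + A
g(W) = 47 + W² + W*(2 - 5*W) (g(W) = (W² + (2 + (-4 - 1)*W)*W) + 47 = (W² + (2 - 5*W)*W) + 47 = (W² + W*(2 - 5*W)) + 47 = 47 + W² + W*(2 - 5*W))
R = 677599 (R = 1562779 - 885180 = 677599)
j(O) = -24*O (j(O) = -8*((O + O) + O) = -8*(2*O + O) = -24*O)
j(g(17)) - R = -24*(47 - 4*17² + 2*17) - 1*677599 = -24*(47 - 4*289 + 34) - 677599 = -24*(47 - 1156 + 34) - 677599 = -24*(-1075) - 677599 = 25800 - 677599 = -651799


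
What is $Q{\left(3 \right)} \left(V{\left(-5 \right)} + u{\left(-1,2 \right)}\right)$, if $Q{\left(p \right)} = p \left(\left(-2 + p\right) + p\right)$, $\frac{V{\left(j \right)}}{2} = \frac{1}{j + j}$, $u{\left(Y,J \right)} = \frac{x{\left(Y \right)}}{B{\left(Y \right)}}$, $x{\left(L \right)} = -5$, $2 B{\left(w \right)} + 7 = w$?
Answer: $\frac{63}{5} \approx 12.6$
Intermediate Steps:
$B{\left(w \right)} = - \frac{7}{2} + \frac{w}{2}$
$u{\left(Y,J \right)} = - \frac{5}{- \frac{7}{2} + \frac{Y}{2}}$
$V{\left(j \right)} = \frac{1}{j}$ ($V{\left(j \right)} = \frac{2}{j + j} = \frac{2}{2 j} = 2 \frac{1}{2 j} = \frac{1}{j}$)
$Q{\left(p \right)} = p \left(-2 + 2 p\right)$
$Q{\left(3 \right)} \left(V{\left(-5 \right)} + u{\left(-1,2 \right)}\right) = 2 \cdot 3 \left(-1 + 3\right) \left(\frac{1}{-5} - \frac{10}{-7 - 1}\right) = 2 \cdot 3 \cdot 2 \left(- \frac{1}{5} - \frac{10}{-8}\right) = 12 \left(- \frac{1}{5} - - \frac{5}{4}\right) = 12 \left(- \frac{1}{5} + \frac{5}{4}\right) = 12 \cdot \frac{21}{20} = \frac{63}{5}$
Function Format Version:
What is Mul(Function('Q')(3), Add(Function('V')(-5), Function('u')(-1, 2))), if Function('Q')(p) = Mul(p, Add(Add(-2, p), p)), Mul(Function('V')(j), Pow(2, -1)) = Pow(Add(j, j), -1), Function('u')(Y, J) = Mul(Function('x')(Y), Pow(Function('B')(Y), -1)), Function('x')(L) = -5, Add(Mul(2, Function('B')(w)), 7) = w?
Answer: Rational(63, 5) ≈ 12.600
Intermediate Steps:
Function('B')(w) = Add(Rational(-7, 2), Mul(Rational(1, 2), w))
Function('u')(Y, J) = Mul(-5, Pow(Add(Rational(-7, 2), Mul(Rational(1, 2), Y)), -1))
Function('V')(j) = Pow(j, -1) (Function('V')(j) = Mul(2, Pow(Add(j, j), -1)) = Mul(2, Pow(Mul(2, j), -1)) = Mul(2, Mul(Rational(1, 2), Pow(j, -1))) = Pow(j, -1))
Function('Q')(p) = Mul(p, Add(-2, Mul(2, p)))
Mul(Function('Q')(3), Add(Function('V')(-5), Function('u')(-1, 2))) = Mul(Mul(2, 3, Add(-1, 3)), Add(Pow(-5, -1), Mul(-10, Pow(Add(-7, -1), -1)))) = Mul(Mul(2, 3, 2), Add(Rational(-1, 5), Mul(-10, Pow(-8, -1)))) = Mul(12, Add(Rational(-1, 5), Mul(-10, Rational(-1, 8)))) = Mul(12, Add(Rational(-1, 5), Rational(5, 4))) = Mul(12, Rational(21, 20)) = Rational(63, 5)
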